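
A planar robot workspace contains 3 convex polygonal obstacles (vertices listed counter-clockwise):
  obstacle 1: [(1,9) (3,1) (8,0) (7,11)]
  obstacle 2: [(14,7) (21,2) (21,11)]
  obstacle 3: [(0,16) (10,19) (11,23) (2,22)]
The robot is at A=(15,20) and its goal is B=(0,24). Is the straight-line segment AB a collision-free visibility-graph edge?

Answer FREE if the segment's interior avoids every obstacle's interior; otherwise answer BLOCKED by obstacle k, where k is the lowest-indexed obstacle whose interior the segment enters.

Obstacle 1 [(1,9) (3,1) (8,0) (7,11)]:
  edge (1,9)–(3,1): clear
  edge (3,1)–(8,0): clear
  edge (8,0)–(7,11): clear
  edge (7,11)–(1,9): clear
  midpoint (15/2,22) outside
  → clear
Obstacle 2 [(14,7) (21,2) (21,11)]:
  edge (14,7)–(21,2): clear
  edge (21,2)–(21,11): clear
  edge (21,11)–(14,7): clear
  midpoint (15/2,22) outside
  → clear
Obstacle 3 [(0,16) (10,19) (11,23) (2,22)]:
  edge (0,16)–(10,19): clear
  edge (10,19)–(11,23): crosses AB
  edge (11,23)–(2,22): crosses AB
  edge (2,22)–(0,16): clear
  → BLOCKED

BLOCKED by obstacle 3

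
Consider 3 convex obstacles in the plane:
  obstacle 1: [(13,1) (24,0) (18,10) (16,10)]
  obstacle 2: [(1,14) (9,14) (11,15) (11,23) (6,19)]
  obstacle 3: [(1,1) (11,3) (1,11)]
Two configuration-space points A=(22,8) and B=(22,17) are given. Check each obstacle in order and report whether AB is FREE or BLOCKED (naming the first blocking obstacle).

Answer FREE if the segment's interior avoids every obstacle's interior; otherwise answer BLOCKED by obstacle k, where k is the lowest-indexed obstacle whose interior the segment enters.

FREE

Obstacle 1 [(13,1) (24,0) (18,10) (16,10)]:
  edge (13,1)–(24,0): clear
  edge (24,0)–(18,10): clear
  edge (18,10)–(16,10): clear
  edge (16,10)–(13,1): clear
  midpoint (22,25/2) outside
  → clear
Obstacle 2 [(1,14) (9,14) (11,15) (11,23) (6,19)]:
  edge (1,14)–(9,14): clear
  edge (9,14)–(11,15): clear
  edge (11,15)–(11,23): clear
  edge (11,23)–(6,19): clear
  edge (6,19)–(1,14): clear
  midpoint (22,25/2) outside
  → clear
Obstacle 3 [(1,1) (11,3) (1,11)]:
  edge (1,1)–(11,3): clear
  edge (11,3)–(1,11): clear
  edge (1,11)–(1,1): clear
  midpoint (22,25/2) outside
  → clear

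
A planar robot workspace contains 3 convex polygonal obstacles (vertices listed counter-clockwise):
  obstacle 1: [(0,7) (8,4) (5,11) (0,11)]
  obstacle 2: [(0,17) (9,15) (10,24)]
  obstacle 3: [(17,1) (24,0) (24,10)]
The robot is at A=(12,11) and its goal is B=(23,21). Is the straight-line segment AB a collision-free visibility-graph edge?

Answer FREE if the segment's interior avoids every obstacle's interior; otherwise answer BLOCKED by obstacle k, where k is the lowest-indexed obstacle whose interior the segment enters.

Obstacle 1 [(0,7) (8,4) (5,11) (0,11)]:
  edge (0,7)–(8,4): clear
  edge (8,4)–(5,11): clear
  edge (5,11)–(0,11): clear
  edge (0,11)–(0,7): clear
  midpoint (35/2,16) outside
  → clear
Obstacle 2 [(0,17) (9,15) (10,24)]:
  edge (0,17)–(9,15): clear
  edge (9,15)–(10,24): clear
  edge (10,24)–(0,17): clear
  midpoint (35/2,16) outside
  → clear
Obstacle 3 [(17,1) (24,0) (24,10)]:
  edge (17,1)–(24,0): clear
  edge (24,0)–(24,10): clear
  edge (24,10)–(17,1): clear
  midpoint (35/2,16) outside
  → clear

FREE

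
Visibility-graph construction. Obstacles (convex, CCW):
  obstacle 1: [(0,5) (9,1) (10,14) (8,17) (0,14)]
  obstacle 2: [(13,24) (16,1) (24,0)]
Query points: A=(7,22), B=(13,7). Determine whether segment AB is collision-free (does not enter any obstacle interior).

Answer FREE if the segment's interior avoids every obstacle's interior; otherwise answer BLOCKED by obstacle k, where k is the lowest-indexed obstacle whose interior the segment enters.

FREE

Obstacle 1 [(0,5) (9,1) (10,14) (8,17) (0,14)]:
  edge (0,5)–(9,1): clear
  edge (9,1)–(10,14): clear
  edge (10,14)–(8,17): clear
  edge (8,17)–(0,14): clear
  edge (0,14)–(0,5): clear
  midpoint (10,29/2) outside
  → clear
Obstacle 2 [(13,24) (16,1) (24,0)]:
  edge (13,24)–(16,1): clear
  edge (16,1)–(24,0): clear
  edge (24,0)–(13,24): clear
  midpoint (10,29/2) outside
  → clear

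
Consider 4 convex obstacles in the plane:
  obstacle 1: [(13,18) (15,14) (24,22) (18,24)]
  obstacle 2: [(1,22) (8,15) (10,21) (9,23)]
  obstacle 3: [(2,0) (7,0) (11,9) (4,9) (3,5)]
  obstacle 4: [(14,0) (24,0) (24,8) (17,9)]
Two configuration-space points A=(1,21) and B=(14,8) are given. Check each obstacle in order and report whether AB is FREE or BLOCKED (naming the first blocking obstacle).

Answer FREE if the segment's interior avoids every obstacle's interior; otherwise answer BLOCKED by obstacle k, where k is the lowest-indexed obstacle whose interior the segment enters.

Obstacle 1 [(13,18) (15,14) (24,22) (18,24)]:
  edge (13,18)–(15,14): clear
  edge (15,14)–(24,22): clear
  edge (24,22)–(18,24): clear
  edge (18,24)–(13,18): clear
  midpoint (15/2,29/2) outside
  → clear
Obstacle 2 [(1,22) (8,15) (10,21) (9,23)]:
  edge (1,22)–(8,15): clear
  edge (8,15)–(10,21): clear
  edge (10,21)–(9,23): clear
  edge (9,23)–(1,22): clear
  midpoint (15/2,29/2) outside
  → clear
Obstacle 3 [(2,0) (7,0) (11,9) (4,9) (3,5)]:
  edge (2,0)–(7,0): clear
  edge (7,0)–(11,9): clear
  edge (11,9)–(4,9): clear
  edge (4,9)–(3,5): clear
  edge (3,5)–(2,0): clear
  midpoint (15/2,29/2) outside
  → clear
Obstacle 4 [(14,0) (24,0) (24,8) (17,9)]:
  edge (14,0)–(24,0): clear
  edge (24,0)–(24,8): clear
  edge (24,8)–(17,9): clear
  edge (17,9)–(14,0): clear
  midpoint (15/2,29/2) outside
  → clear

FREE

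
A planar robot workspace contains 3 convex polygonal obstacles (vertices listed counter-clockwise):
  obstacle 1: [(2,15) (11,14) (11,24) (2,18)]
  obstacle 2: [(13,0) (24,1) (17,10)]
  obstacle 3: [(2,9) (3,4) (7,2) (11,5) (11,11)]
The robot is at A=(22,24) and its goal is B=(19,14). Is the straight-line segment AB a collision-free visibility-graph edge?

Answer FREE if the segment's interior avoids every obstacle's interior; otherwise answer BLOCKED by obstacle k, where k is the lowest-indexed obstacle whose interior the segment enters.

FREE

Obstacle 1 [(2,15) (11,14) (11,24) (2,18)]:
  edge (2,15)–(11,14): clear
  edge (11,14)–(11,24): clear
  edge (11,24)–(2,18): clear
  edge (2,18)–(2,15): clear
  midpoint (41/2,19) outside
  → clear
Obstacle 2 [(13,0) (24,1) (17,10)]:
  edge (13,0)–(24,1): clear
  edge (24,1)–(17,10): clear
  edge (17,10)–(13,0): clear
  midpoint (41/2,19) outside
  → clear
Obstacle 3 [(2,9) (3,4) (7,2) (11,5) (11,11)]:
  edge (2,9)–(3,4): clear
  edge (3,4)–(7,2): clear
  edge (7,2)–(11,5): clear
  edge (11,5)–(11,11): clear
  edge (11,11)–(2,9): clear
  midpoint (41/2,19) outside
  → clear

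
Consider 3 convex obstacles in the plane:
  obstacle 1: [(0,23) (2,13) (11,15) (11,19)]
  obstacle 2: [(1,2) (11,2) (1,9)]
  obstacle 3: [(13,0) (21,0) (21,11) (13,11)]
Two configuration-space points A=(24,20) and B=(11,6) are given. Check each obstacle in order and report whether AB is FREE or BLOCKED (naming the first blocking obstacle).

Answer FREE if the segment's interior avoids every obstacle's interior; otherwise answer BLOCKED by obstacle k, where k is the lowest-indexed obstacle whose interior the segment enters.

Obstacle 1 [(0,23) (2,13) (11,15) (11,19)]:
  edge (0,23)–(2,13): clear
  edge (2,13)–(11,15): clear
  edge (11,15)–(11,19): clear
  edge (11,19)–(0,23): clear
  midpoint (35/2,13) outside
  → clear
Obstacle 2 [(1,2) (11,2) (1,9)]:
  edge (1,2)–(11,2): clear
  edge (11,2)–(1,9): clear
  edge (1,9)–(1,2): clear
  midpoint (35/2,13) outside
  → clear
Obstacle 3 [(13,0) (21,0) (21,11) (13,11)]:
  edge (13,0)–(21,0): clear
  edge (21,0)–(21,11): clear
  edge (21,11)–(13,11): crosses AB
  edge (13,11)–(13,0): crosses AB
  → BLOCKED

BLOCKED by obstacle 3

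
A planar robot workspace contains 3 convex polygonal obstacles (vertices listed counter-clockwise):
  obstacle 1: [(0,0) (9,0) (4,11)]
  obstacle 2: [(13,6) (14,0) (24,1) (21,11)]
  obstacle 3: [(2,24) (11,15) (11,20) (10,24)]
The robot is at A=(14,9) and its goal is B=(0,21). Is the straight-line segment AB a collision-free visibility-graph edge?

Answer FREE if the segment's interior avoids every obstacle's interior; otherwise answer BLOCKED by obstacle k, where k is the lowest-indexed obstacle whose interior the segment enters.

Obstacle 1 [(0,0) (9,0) (4,11)]:
  edge (0,0)–(9,0): clear
  edge (9,0)–(4,11): clear
  edge (4,11)–(0,0): clear
  midpoint (7,15) outside
  → clear
Obstacle 2 [(13,6) (14,0) (24,1) (21,11)]:
  edge (13,6)–(14,0): clear
  edge (14,0)–(24,1): clear
  edge (24,1)–(21,11): clear
  edge (21,11)–(13,6): clear
  midpoint (7,15) outside
  → clear
Obstacle 3 [(2,24) (11,15) (11,20) (10,24)]:
  edge (2,24)–(11,15): clear
  edge (11,15)–(11,20): clear
  edge (11,20)–(10,24): clear
  edge (10,24)–(2,24): clear
  midpoint (7,15) outside
  → clear

FREE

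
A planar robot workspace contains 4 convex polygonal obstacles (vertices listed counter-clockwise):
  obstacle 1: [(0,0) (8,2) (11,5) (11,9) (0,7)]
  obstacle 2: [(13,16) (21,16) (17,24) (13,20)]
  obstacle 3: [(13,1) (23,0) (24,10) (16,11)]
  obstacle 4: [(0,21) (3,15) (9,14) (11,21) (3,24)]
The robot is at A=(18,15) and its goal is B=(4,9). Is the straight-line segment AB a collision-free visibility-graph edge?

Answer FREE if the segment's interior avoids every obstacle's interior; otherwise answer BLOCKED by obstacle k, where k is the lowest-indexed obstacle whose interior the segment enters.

Obstacle 1 [(0,0) (8,2) (11,5) (11,9) (0,7)]:
  edge (0,0)–(8,2): clear
  edge (8,2)–(11,5): clear
  edge (11,5)–(11,9): clear
  edge (11,9)–(0,7): clear
  edge (0,7)–(0,0): clear
  midpoint (11,12) outside
  → clear
Obstacle 2 [(13,16) (21,16) (17,24) (13,20)]:
  edge (13,16)–(21,16): clear
  edge (21,16)–(17,24): clear
  edge (17,24)–(13,20): clear
  edge (13,20)–(13,16): clear
  midpoint (11,12) outside
  → clear
Obstacle 3 [(13,1) (23,0) (24,10) (16,11)]:
  edge (13,1)–(23,0): clear
  edge (23,0)–(24,10): clear
  edge (24,10)–(16,11): clear
  edge (16,11)–(13,1): clear
  midpoint (11,12) outside
  → clear
Obstacle 4 [(0,21) (3,15) (9,14) (11,21) (3,24)]:
  edge (0,21)–(3,15): clear
  edge (3,15)–(9,14): clear
  edge (9,14)–(11,21): clear
  edge (11,21)–(3,24): clear
  edge (3,24)–(0,21): clear
  midpoint (11,12) outside
  → clear

FREE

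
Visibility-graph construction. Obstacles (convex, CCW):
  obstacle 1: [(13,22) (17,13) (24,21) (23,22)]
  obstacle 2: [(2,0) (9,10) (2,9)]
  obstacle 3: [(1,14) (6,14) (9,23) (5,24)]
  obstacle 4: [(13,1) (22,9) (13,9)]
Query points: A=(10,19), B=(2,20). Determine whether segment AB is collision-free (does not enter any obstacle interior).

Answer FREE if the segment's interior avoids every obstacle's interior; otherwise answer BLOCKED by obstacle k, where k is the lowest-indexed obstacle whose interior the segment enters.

BLOCKED by obstacle 3

Obstacle 1 [(13,22) (17,13) (24,21) (23,22)]:
  edge (13,22)–(17,13): clear
  edge (17,13)–(24,21): clear
  edge (24,21)–(23,22): clear
  edge (23,22)–(13,22): clear
  midpoint (6,39/2) outside
  → clear
Obstacle 2 [(2,0) (9,10) (2,9)]:
  edge (2,0)–(9,10): clear
  edge (9,10)–(2,9): clear
  edge (2,9)–(2,0): clear
  midpoint (6,39/2) outside
  → clear
Obstacle 3 [(1,14) (6,14) (9,23) (5,24)]:
  edge (1,14)–(6,14): clear
  edge (6,14)–(9,23): crosses AB
  edge (9,23)–(5,24): clear
  edge (5,24)–(1,14): crosses AB
  → BLOCKED
Obstacle 4 [(13,1) (22,9) (13,9)]:
  edge (13,1)–(22,9): clear
  edge (22,9)–(13,9): clear
  edge (13,9)–(13,1): clear
  midpoint (6,39/2) outside
  → clear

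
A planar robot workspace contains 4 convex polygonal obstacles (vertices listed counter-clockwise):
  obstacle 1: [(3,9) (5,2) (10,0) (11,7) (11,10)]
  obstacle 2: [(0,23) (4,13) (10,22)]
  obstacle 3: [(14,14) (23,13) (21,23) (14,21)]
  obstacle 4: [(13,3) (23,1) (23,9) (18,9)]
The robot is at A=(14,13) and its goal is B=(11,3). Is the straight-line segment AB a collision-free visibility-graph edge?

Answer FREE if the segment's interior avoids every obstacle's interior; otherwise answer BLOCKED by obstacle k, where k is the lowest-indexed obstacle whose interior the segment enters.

FREE

Obstacle 1 [(3,9) (5,2) (10,0) (11,7) (11,10)]:
  edge (3,9)–(5,2): clear
  edge (5,2)–(10,0): clear
  edge (10,0)–(11,7): clear
  edge (11,7)–(11,10): clear
  edge (11,10)–(3,9): clear
  midpoint (25/2,8) outside
  → clear
Obstacle 2 [(0,23) (4,13) (10,22)]:
  edge (0,23)–(4,13): clear
  edge (4,13)–(10,22): clear
  edge (10,22)–(0,23): clear
  midpoint (25/2,8) outside
  → clear
Obstacle 3 [(14,14) (23,13) (21,23) (14,21)]:
  edge (14,14)–(23,13): clear
  edge (23,13)–(21,23): clear
  edge (21,23)–(14,21): clear
  edge (14,21)–(14,14): clear
  midpoint (25/2,8) outside
  → clear
Obstacle 4 [(13,3) (23,1) (23,9) (18,9)]:
  edge (13,3)–(23,1): clear
  edge (23,1)–(23,9): clear
  edge (23,9)–(18,9): clear
  edge (18,9)–(13,3): clear
  midpoint (25/2,8) outside
  → clear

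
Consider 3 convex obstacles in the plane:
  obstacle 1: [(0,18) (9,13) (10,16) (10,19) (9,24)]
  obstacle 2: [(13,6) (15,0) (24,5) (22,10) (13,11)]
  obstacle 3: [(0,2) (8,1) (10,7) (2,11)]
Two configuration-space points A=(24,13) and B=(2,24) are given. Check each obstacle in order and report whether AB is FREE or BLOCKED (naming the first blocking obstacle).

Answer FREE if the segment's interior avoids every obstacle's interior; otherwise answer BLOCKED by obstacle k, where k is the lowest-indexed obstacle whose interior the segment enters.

BLOCKED by obstacle 1

Obstacle 1 [(0,18) (9,13) (10,16) (10,19) (9,24)]:
  edge (0,18)–(9,13): clear
  edge (9,13)–(10,16): clear
  edge (10,16)–(10,19): clear
  edge (10,19)–(9,24): crosses AB
  edge (9,24)–(0,18): crosses AB
  → BLOCKED
Obstacle 2 [(13,6) (15,0) (24,5) (22,10) (13,11)]:
  edge (13,6)–(15,0): clear
  edge (15,0)–(24,5): clear
  edge (24,5)–(22,10): clear
  edge (22,10)–(13,11): clear
  edge (13,11)–(13,6): clear
  midpoint (13,37/2) outside
  → clear
Obstacle 3 [(0,2) (8,1) (10,7) (2,11)]:
  edge (0,2)–(8,1): clear
  edge (8,1)–(10,7): clear
  edge (10,7)–(2,11): clear
  edge (2,11)–(0,2): clear
  midpoint (13,37/2) outside
  → clear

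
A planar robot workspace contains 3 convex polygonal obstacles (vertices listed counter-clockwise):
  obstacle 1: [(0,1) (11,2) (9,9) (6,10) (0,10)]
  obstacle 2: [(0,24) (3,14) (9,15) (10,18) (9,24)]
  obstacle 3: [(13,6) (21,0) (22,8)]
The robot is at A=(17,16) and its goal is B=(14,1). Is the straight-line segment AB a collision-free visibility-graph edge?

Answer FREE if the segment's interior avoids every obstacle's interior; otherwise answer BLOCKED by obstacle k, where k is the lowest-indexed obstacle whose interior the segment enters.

Obstacle 1 [(0,1) (11,2) (9,9) (6,10) (0,10)]:
  edge (0,1)–(11,2): clear
  edge (11,2)–(9,9): clear
  edge (9,9)–(6,10): clear
  edge (6,10)–(0,10): clear
  edge (0,10)–(0,1): clear
  midpoint (31/2,17/2) outside
  → clear
Obstacle 2 [(0,24) (3,14) (9,15) (10,18) (9,24)]:
  edge (0,24)–(3,14): clear
  edge (3,14)–(9,15): clear
  edge (9,15)–(10,18): clear
  edge (10,18)–(9,24): clear
  edge (9,24)–(0,24): clear
  midpoint (31/2,17/2) outside
  → clear
Obstacle 3 [(13,6) (21,0) (22,8)]:
  edge (13,6)–(21,0): crosses AB
  edge (21,0)–(22,8): clear
  edge (22,8)–(13,6): crosses AB
  → BLOCKED

BLOCKED by obstacle 3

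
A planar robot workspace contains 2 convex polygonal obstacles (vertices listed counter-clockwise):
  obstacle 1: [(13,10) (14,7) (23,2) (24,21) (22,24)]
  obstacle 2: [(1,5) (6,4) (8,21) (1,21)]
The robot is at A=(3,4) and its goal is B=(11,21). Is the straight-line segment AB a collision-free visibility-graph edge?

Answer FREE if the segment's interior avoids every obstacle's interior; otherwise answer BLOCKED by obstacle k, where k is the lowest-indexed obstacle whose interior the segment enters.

BLOCKED by obstacle 2

Obstacle 1 [(13,10) (14,7) (23,2) (24,21) (22,24)]:
  edge (13,10)–(14,7): clear
  edge (14,7)–(23,2): clear
  edge (23,2)–(24,21): clear
  edge (24,21)–(22,24): clear
  edge (22,24)–(13,10): clear
  midpoint (7,25/2) outside
  → clear
Obstacle 2 [(1,5) (6,4) (8,21) (1,21)]:
  edge (1,5)–(6,4): crosses AB
  edge (6,4)–(8,21): crosses AB
  edge (8,21)–(1,21): clear
  edge (1,21)–(1,5): clear
  → BLOCKED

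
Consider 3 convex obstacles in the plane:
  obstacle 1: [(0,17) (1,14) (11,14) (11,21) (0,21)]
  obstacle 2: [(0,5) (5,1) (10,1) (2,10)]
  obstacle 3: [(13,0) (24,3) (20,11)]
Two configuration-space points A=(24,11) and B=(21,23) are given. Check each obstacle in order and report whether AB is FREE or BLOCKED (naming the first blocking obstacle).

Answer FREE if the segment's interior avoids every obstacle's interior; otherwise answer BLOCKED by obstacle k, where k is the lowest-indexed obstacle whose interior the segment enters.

FREE

Obstacle 1 [(0,17) (1,14) (11,14) (11,21) (0,21)]:
  edge (0,17)–(1,14): clear
  edge (1,14)–(11,14): clear
  edge (11,14)–(11,21): clear
  edge (11,21)–(0,21): clear
  edge (0,21)–(0,17): clear
  midpoint (45/2,17) outside
  → clear
Obstacle 2 [(0,5) (5,1) (10,1) (2,10)]:
  edge (0,5)–(5,1): clear
  edge (5,1)–(10,1): clear
  edge (10,1)–(2,10): clear
  edge (2,10)–(0,5): clear
  midpoint (45/2,17) outside
  → clear
Obstacle 3 [(13,0) (24,3) (20,11)]:
  edge (13,0)–(24,3): clear
  edge (24,3)–(20,11): clear
  edge (20,11)–(13,0): clear
  midpoint (45/2,17) outside
  → clear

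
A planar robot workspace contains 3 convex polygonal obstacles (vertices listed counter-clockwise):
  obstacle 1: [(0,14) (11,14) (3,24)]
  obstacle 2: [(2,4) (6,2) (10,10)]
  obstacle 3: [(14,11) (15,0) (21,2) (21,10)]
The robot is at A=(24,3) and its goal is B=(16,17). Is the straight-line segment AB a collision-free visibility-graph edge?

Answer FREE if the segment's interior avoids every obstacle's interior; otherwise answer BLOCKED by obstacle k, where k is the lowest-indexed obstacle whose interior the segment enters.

Obstacle 1 [(0,14) (11,14) (3,24)]:
  edge (0,14)–(11,14): clear
  edge (11,14)–(3,24): clear
  edge (3,24)–(0,14): clear
  midpoint (20,10) outside
  → clear
Obstacle 2 [(2,4) (6,2) (10,10)]:
  edge (2,4)–(6,2): clear
  edge (6,2)–(10,10): clear
  edge (10,10)–(2,4): clear
  midpoint (20,10) outside
  → clear
Obstacle 3 [(14,11) (15,0) (21,2) (21,10)]:
  edge (14,11)–(15,0): clear
  edge (15,0)–(21,2): clear
  edge (21,2)–(21,10): crosses AB
  edge (21,10)–(14,11): crosses AB
  → BLOCKED

BLOCKED by obstacle 3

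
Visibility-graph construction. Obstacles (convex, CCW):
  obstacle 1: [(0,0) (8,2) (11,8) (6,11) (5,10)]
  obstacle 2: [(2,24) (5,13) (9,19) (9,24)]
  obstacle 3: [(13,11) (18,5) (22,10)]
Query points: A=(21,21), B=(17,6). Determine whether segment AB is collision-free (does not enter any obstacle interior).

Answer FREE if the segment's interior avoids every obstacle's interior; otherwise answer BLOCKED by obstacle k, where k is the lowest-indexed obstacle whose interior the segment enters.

Obstacle 1 [(0,0) (8,2) (11,8) (6,11) (5,10)]:
  edge (0,0)–(8,2): clear
  edge (8,2)–(11,8): clear
  edge (11,8)–(6,11): clear
  edge (6,11)–(5,10): clear
  edge (5,10)–(0,0): clear
  midpoint (19,27/2) outside
  → clear
Obstacle 2 [(2,24) (5,13) (9,19) (9,24)]:
  edge (2,24)–(5,13): clear
  edge (5,13)–(9,19): clear
  edge (9,19)–(9,24): clear
  edge (9,24)–(2,24): clear
  midpoint (19,27/2) outside
  → clear
Obstacle 3 [(13,11) (18,5) (22,10)]:
  edge (13,11)–(18,5): crosses AB
  edge (18,5)–(22,10): clear
  edge (22,10)–(13,11): crosses AB
  → BLOCKED

BLOCKED by obstacle 3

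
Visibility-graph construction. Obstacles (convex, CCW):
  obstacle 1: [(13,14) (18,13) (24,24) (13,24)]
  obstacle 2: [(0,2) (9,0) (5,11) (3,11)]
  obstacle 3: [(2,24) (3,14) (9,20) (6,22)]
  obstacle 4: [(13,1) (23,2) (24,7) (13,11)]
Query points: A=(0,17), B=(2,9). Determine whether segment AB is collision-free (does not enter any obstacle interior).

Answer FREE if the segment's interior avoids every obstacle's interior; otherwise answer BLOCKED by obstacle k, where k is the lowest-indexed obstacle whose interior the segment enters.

Obstacle 1 [(13,14) (18,13) (24,24) (13,24)]:
  edge (13,14)–(18,13): clear
  edge (18,13)–(24,24): clear
  edge (24,24)–(13,24): clear
  edge (13,24)–(13,14): clear
  midpoint (1,13) outside
  → clear
Obstacle 2 [(0,2) (9,0) (5,11) (3,11)]:
  edge (0,2)–(9,0): clear
  edge (9,0)–(5,11): clear
  edge (5,11)–(3,11): clear
  edge (3,11)–(0,2): clear
  midpoint (1,13) outside
  → clear
Obstacle 3 [(2,24) (3,14) (9,20) (6,22)]:
  edge (2,24)–(3,14): clear
  edge (3,14)–(9,20): clear
  edge (9,20)–(6,22): clear
  edge (6,22)–(2,24): clear
  midpoint (1,13) outside
  → clear
Obstacle 4 [(13,1) (23,2) (24,7) (13,11)]:
  edge (13,1)–(23,2): clear
  edge (23,2)–(24,7): clear
  edge (24,7)–(13,11): clear
  edge (13,11)–(13,1): clear
  midpoint (1,13) outside
  → clear

FREE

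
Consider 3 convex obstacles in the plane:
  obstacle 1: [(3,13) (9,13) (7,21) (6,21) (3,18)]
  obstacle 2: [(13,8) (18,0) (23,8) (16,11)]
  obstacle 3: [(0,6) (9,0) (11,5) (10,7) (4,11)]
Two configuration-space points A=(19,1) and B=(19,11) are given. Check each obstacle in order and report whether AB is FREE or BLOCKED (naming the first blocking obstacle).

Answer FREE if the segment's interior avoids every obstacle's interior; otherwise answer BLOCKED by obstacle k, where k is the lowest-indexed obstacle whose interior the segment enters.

Obstacle 1 [(3,13) (9,13) (7,21) (6,21) (3,18)]:
  edge (3,13)–(9,13): clear
  edge (9,13)–(7,21): clear
  edge (7,21)–(6,21): clear
  edge (6,21)–(3,18): clear
  edge (3,18)–(3,13): clear
  midpoint (19,6) outside
  → clear
Obstacle 2 [(13,8) (18,0) (23,8) (16,11)]:
  edge (13,8)–(18,0): clear
  edge (18,0)–(23,8): crosses AB
  edge (23,8)–(16,11): crosses AB
  edge (16,11)–(13,8): clear
  → BLOCKED
Obstacle 3 [(0,6) (9,0) (11,5) (10,7) (4,11)]:
  edge (0,6)–(9,0): clear
  edge (9,0)–(11,5): clear
  edge (11,5)–(10,7): clear
  edge (10,7)–(4,11): clear
  edge (4,11)–(0,6): clear
  midpoint (19,6) outside
  → clear

BLOCKED by obstacle 2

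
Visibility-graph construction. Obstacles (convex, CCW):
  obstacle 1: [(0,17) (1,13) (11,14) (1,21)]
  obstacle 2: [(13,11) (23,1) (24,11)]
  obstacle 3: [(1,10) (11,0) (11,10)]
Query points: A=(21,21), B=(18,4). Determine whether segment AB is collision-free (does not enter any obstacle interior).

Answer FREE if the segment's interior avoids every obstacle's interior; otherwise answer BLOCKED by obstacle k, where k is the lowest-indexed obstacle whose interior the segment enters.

BLOCKED by obstacle 2

Obstacle 1 [(0,17) (1,13) (11,14) (1,21)]:
  edge (0,17)–(1,13): clear
  edge (1,13)–(11,14): clear
  edge (11,14)–(1,21): clear
  edge (1,21)–(0,17): clear
  midpoint (39/2,25/2) outside
  → clear
Obstacle 2 [(13,11) (23,1) (24,11)]:
  edge (13,11)–(23,1): crosses AB
  edge (23,1)–(24,11): clear
  edge (24,11)–(13,11): crosses AB
  → BLOCKED
Obstacle 3 [(1,10) (11,0) (11,10)]:
  edge (1,10)–(11,0): clear
  edge (11,0)–(11,10): clear
  edge (11,10)–(1,10): clear
  midpoint (39/2,25/2) outside
  → clear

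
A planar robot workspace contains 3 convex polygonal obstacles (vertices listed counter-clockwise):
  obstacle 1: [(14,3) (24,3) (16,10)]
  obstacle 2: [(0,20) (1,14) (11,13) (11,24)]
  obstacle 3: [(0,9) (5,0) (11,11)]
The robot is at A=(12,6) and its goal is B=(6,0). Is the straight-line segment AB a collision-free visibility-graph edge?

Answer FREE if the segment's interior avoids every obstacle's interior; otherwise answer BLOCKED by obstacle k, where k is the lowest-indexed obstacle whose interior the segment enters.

Obstacle 1 [(14,3) (24,3) (16,10)]:
  edge (14,3)–(24,3): clear
  edge (24,3)–(16,10): clear
  edge (16,10)–(14,3): clear
  midpoint (9,3) outside
  → clear
Obstacle 2 [(0,20) (1,14) (11,13) (11,24)]:
  edge (0,20)–(1,14): clear
  edge (1,14)–(11,13): clear
  edge (11,13)–(11,24): clear
  edge (11,24)–(0,20): clear
  midpoint (9,3) outside
  → clear
Obstacle 3 [(0,9) (5,0) (11,11)]:
  edge (0,9)–(5,0): clear
  edge (5,0)–(11,11): clear
  edge (11,11)–(0,9): clear
  midpoint (9,3) outside
  → clear

FREE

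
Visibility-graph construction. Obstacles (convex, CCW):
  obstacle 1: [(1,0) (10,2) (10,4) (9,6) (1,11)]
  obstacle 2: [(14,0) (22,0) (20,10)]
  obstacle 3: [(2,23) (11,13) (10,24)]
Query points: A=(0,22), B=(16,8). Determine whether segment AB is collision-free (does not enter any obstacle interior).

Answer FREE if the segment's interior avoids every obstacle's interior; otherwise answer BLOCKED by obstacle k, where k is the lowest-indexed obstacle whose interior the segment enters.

Obstacle 1 [(1,0) (10,2) (10,4) (9,6) (1,11)]:
  edge (1,0)–(10,2): clear
  edge (10,2)–(10,4): clear
  edge (10,4)–(9,6): clear
  edge (9,6)–(1,11): clear
  edge (1,11)–(1,0): clear
  midpoint (8,15) outside
  → clear
Obstacle 2 [(14,0) (22,0) (20,10)]:
  edge (14,0)–(22,0): clear
  edge (22,0)–(20,10): clear
  edge (20,10)–(14,0): clear
  midpoint (8,15) outside
  → clear
Obstacle 3 [(2,23) (11,13) (10,24)]:
  edge (2,23)–(11,13): clear
  edge (11,13)–(10,24): clear
  edge (10,24)–(2,23): clear
  midpoint (8,15) outside
  → clear

FREE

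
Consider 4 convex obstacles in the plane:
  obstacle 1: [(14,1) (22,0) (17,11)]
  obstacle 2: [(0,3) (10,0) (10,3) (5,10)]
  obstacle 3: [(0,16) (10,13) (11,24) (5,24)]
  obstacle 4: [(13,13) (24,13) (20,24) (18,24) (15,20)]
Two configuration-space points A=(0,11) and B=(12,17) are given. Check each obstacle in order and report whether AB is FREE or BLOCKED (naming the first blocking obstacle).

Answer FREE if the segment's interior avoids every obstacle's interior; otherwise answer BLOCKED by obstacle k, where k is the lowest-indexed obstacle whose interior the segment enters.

Obstacle 1 [(14,1) (22,0) (17,11)]:
  edge (14,1)–(22,0): clear
  edge (22,0)–(17,11): clear
  edge (17,11)–(14,1): clear
  midpoint (6,14) outside
  → clear
Obstacle 2 [(0,3) (10,0) (10,3) (5,10)]:
  edge (0,3)–(10,0): clear
  edge (10,0)–(10,3): clear
  edge (10,3)–(5,10): clear
  edge (5,10)–(0,3): clear
  midpoint (6,14) outside
  → clear
Obstacle 3 [(0,16) (10,13) (11,24) (5,24)]:
  edge (0,16)–(10,13): crosses AB
  edge (10,13)–(11,24): crosses AB
  edge (11,24)–(5,24): clear
  edge (5,24)–(0,16): clear
  → BLOCKED
Obstacle 4 [(13,13) (24,13) (20,24) (18,24) (15,20)]:
  edge (13,13)–(24,13): clear
  edge (24,13)–(20,24): clear
  edge (20,24)–(18,24): clear
  edge (18,24)–(15,20): clear
  edge (15,20)–(13,13): clear
  midpoint (6,14) outside
  → clear

BLOCKED by obstacle 3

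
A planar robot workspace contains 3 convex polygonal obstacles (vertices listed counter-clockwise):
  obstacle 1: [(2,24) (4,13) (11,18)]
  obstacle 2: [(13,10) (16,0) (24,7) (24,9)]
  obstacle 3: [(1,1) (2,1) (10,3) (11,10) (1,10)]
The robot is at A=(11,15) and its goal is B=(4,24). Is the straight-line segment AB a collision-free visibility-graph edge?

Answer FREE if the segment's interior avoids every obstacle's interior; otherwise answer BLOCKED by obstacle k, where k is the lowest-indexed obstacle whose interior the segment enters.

BLOCKED by obstacle 1

Obstacle 1 [(2,24) (4,13) (11,18)]:
  edge (2,24)–(4,13): clear
  edge (4,13)–(11,18): crosses AB
  edge (11,18)–(2,24): crosses AB
  → BLOCKED
Obstacle 2 [(13,10) (16,0) (24,7) (24,9)]:
  edge (13,10)–(16,0): clear
  edge (16,0)–(24,7): clear
  edge (24,7)–(24,9): clear
  edge (24,9)–(13,10): clear
  midpoint (15/2,39/2) outside
  → clear
Obstacle 3 [(1,1) (2,1) (10,3) (11,10) (1,10)]:
  edge (1,1)–(2,1): clear
  edge (2,1)–(10,3): clear
  edge (10,3)–(11,10): clear
  edge (11,10)–(1,10): clear
  edge (1,10)–(1,1): clear
  midpoint (15/2,39/2) outside
  → clear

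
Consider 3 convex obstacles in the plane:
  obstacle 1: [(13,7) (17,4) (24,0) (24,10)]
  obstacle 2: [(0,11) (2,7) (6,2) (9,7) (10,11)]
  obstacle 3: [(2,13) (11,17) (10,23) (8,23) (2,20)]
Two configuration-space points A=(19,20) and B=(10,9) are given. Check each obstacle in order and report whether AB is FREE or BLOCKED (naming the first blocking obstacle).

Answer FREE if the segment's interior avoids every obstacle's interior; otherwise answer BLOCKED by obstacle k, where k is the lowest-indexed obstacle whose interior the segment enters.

Obstacle 1 [(13,7) (17,4) (24,0) (24,10)]:
  edge (13,7)–(17,4): clear
  edge (17,4)–(24,0): clear
  edge (24,0)–(24,10): clear
  edge (24,10)–(13,7): clear
  midpoint (29/2,29/2) outside
  → clear
Obstacle 2 [(0,11) (2,7) (6,2) (9,7) (10,11)]:
  edge (0,11)–(2,7): clear
  edge (2,7)–(6,2): clear
  edge (6,2)–(9,7): clear
  edge (9,7)–(10,11): clear
  edge (10,11)–(0,11): clear
  midpoint (29/2,29/2) outside
  → clear
Obstacle 3 [(2,13) (11,17) (10,23) (8,23) (2,20)]:
  edge (2,13)–(11,17): clear
  edge (11,17)–(10,23): clear
  edge (10,23)–(8,23): clear
  edge (8,23)–(2,20): clear
  edge (2,20)–(2,13): clear
  midpoint (29/2,29/2) outside
  → clear

FREE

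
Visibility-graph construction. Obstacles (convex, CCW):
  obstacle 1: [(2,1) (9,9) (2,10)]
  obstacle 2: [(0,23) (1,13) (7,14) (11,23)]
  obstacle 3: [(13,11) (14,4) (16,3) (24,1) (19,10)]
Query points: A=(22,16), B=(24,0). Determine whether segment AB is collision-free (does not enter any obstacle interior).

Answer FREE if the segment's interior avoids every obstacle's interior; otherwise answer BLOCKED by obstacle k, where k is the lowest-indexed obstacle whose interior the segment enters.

Obstacle 1 [(2,1) (9,9) (2,10)]:
  edge (2,1)–(9,9): clear
  edge (9,9)–(2,10): clear
  edge (2,10)–(2,1): clear
  midpoint (23,8) outside
  → clear
Obstacle 2 [(0,23) (1,13) (7,14) (11,23)]:
  edge (0,23)–(1,13): clear
  edge (1,13)–(7,14): clear
  edge (7,14)–(11,23): clear
  edge (11,23)–(0,23): clear
  midpoint (23,8) outside
  → clear
Obstacle 3 [(13,11) (14,4) (16,3) (24,1) (19,10)]:
  edge (13,11)–(14,4): clear
  edge (14,4)–(16,3): clear
  edge (16,3)–(24,1): crosses AB
  edge (24,1)–(19,10): crosses AB
  edge (19,10)–(13,11): clear
  → BLOCKED

BLOCKED by obstacle 3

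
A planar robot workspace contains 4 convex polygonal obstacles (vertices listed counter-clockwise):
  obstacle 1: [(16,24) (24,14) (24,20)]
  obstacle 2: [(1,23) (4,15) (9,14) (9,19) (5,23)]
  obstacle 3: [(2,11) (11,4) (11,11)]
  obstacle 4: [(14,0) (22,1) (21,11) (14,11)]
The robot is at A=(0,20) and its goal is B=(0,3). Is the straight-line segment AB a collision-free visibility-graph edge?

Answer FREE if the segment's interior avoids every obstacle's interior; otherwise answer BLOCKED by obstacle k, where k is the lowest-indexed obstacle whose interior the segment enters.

Obstacle 1 [(16,24) (24,14) (24,20)]:
  edge (16,24)–(24,14): clear
  edge (24,14)–(24,20): clear
  edge (24,20)–(16,24): clear
  midpoint (0,23/2) outside
  → clear
Obstacle 2 [(1,23) (4,15) (9,14) (9,19) (5,23)]:
  edge (1,23)–(4,15): clear
  edge (4,15)–(9,14): clear
  edge (9,14)–(9,19): clear
  edge (9,19)–(5,23): clear
  edge (5,23)–(1,23): clear
  midpoint (0,23/2) outside
  → clear
Obstacle 3 [(2,11) (11,4) (11,11)]:
  edge (2,11)–(11,4): clear
  edge (11,4)–(11,11): clear
  edge (11,11)–(2,11): clear
  midpoint (0,23/2) outside
  → clear
Obstacle 4 [(14,0) (22,1) (21,11) (14,11)]:
  edge (14,0)–(22,1): clear
  edge (22,1)–(21,11): clear
  edge (21,11)–(14,11): clear
  edge (14,11)–(14,0): clear
  midpoint (0,23/2) outside
  → clear

FREE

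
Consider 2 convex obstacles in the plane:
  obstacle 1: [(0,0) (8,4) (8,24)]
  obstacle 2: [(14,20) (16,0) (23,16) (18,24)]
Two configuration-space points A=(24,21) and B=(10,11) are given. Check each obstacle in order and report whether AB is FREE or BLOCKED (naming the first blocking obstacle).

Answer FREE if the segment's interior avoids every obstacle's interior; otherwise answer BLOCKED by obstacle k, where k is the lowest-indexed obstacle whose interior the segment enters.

Obstacle 1 [(0,0) (8,4) (8,24)]:
  edge (0,0)–(8,4): clear
  edge (8,4)–(8,24): clear
  edge (8,24)–(0,0): clear
  midpoint (17,16) outside
  → clear
Obstacle 2 [(14,20) (16,0) (23,16) (18,24)]:
  edge (14,20)–(16,0): crosses AB
  edge (16,0)–(23,16): clear
  edge (23,16)–(18,24): crosses AB
  edge (18,24)–(14,20): clear
  → BLOCKED

BLOCKED by obstacle 2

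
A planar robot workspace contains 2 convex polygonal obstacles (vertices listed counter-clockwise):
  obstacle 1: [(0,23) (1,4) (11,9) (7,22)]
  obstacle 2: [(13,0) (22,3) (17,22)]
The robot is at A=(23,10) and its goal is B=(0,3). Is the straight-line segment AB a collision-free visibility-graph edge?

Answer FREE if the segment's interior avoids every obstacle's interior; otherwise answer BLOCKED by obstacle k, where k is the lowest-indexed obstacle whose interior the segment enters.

Obstacle 1 [(0,23) (1,4) (11,9) (7,22)]:
  edge (0,23)–(1,4): clear
  edge (1,4)–(11,9): clear
  edge (11,9)–(7,22): clear
  edge (7,22)–(0,23): clear
  midpoint (23/2,13/2) outside
  → clear
Obstacle 2 [(13,0) (22,3) (17,22)]:
  edge (13,0)–(22,3): clear
  edge (22,3)–(17,22): crosses AB
  edge (17,22)–(13,0): crosses AB
  → BLOCKED

BLOCKED by obstacle 2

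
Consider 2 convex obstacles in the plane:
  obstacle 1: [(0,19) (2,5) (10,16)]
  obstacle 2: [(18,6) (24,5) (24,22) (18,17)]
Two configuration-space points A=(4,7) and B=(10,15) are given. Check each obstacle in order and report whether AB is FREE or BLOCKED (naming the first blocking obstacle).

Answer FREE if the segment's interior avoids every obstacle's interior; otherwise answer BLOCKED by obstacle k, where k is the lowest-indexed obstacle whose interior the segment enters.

FREE

Obstacle 1 [(0,19) (2,5) (10,16)]:
  edge (0,19)–(2,5): clear
  edge (2,5)–(10,16): clear
  edge (10,16)–(0,19): clear
  midpoint (7,11) outside
  → clear
Obstacle 2 [(18,6) (24,5) (24,22) (18,17)]:
  edge (18,6)–(24,5): clear
  edge (24,5)–(24,22): clear
  edge (24,22)–(18,17): clear
  edge (18,17)–(18,6): clear
  midpoint (7,11) outside
  → clear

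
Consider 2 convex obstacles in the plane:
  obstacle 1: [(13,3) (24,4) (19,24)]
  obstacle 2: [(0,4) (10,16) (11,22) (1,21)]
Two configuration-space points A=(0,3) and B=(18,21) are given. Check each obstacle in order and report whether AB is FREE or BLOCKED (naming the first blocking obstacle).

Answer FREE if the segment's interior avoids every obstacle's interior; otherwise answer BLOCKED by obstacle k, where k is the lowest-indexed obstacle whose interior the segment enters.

Obstacle 1 [(13,3) (24,4) (19,24)]:
  edge (13,3)–(24,4): clear
  edge (24,4)–(19,24): clear
  edge (19,24)–(13,3): clear
  midpoint (9,12) outside
  → clear
Obstacle 2 [(0,4) (10,16) (11,22) (1,21)]:
  edge (0,4)–(10,16): clear
  edge (10,16)–(11,22): clear
  edge (11,22)–(1,21): clear
  edge (1,21)–(0,4): clear
  midpoint (9,12) outside
  → clear

FREE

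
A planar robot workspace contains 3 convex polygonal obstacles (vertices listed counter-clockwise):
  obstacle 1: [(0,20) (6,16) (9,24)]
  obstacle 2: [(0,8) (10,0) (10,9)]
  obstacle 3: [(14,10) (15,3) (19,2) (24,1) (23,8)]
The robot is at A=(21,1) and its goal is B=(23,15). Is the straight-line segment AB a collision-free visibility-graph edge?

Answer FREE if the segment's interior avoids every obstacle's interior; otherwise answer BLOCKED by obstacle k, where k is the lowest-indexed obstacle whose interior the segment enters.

Obstacle 1 [(0,20) (6,16) (9,24)]:
  edge (0,20)–(6,16): clear
  edge (6,16)–(9,24): clear
  edge (9,24)–(0,20): clear
  midpoint (22,8) outside
  → clear
Obstacle 2 [(0,8) (10,0) (10,9)]:
  edge (0,8)–(10,0): clear
  edge (10,0)–(10,9): clear
  edge (10,9)–(0,8): clear
  midpoint (22,8) outside
  → clear
Obstacle 3 [(14,10) (15,3) (19,2) (24,1) (23,8)]:
  edge (14,10)–(15,3): clear
  edge (15,3)–(19,2): clear
  edge (19,2)–(24,1): crosses AB
  edge (24,1)–(23,8): clear
  edge (23,8)–(14,10): crosses AB
  → BLOCKED

BLOCKED by obstacle 3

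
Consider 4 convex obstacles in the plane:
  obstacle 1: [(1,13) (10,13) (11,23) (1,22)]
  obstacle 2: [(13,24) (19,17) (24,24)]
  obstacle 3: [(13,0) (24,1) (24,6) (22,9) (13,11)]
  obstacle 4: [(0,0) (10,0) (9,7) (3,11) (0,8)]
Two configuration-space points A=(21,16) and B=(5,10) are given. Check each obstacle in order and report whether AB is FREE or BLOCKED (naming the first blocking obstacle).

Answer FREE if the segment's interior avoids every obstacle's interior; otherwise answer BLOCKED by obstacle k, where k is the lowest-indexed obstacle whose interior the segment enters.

Obstacle 1 [(1,13) (10,13) (11,23) (1,22)]:
  edge (1,13)–(10,13): clear
  edge (10,13)–(11,23): clear
  edge (11,23)–(1,22): clear
  edge (1,22)–(1,13): clear
  midpoint (13,13) outside
  → clear
Obstacle 2 [(13,24) (19,17) (24,24)]:
  edge (13,24)–(19,17): clear
  edge (19,17)–(24,24): clear
  edge (24,24)–(13,24): clear
  midpoint (13,13) outside
  → clear
Obstacle 3 [(13,0) (24,1) (24,6) (22,9) (13,11)]:
  edge (13,0)–(24,1): clear
  edge (24,1)–(24,6): clear
  edge (24,6)–(22,9): clear
  edge (22,9)–(13,11): clear
  edge (13,11)–(13,0): clear
  midpoint (13,13) outside
  → clear
Obstacle 4 [(0,0) (10,0) (9,7) (3,11) (0,8)]:
  edge (0,0)–(10,0): clear
  edge (10,0)–(9,7): clear
  edge (9,7)–(3,11): clear
  edge (3,11)–(0,8): clear
  edge (0,8)–(0,0): clear
  midpoint (13,13) outside
  → clear

FREE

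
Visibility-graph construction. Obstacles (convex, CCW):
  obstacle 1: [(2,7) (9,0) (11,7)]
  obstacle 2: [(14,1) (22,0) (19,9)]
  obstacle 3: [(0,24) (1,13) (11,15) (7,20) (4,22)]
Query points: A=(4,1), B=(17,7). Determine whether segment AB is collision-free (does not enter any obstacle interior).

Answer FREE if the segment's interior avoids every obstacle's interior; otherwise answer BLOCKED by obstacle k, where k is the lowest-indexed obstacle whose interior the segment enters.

BLOCKED by obstacle 1

Obstacle 1 [(2,7) (9,0) (11,7)]:
  edge (2,7)–(9,0): crosses AB
  edge (9,0)–(11,7): crosses AB
  edge (11,7)–(2,7): clear
  → BLOCKED
Obstacle 2 [(14,1) (22,0) (19,9)]:
  edge (14,1)–(22,0): clear
  edge (22,0)–(19,9): clear
  edge (19,9)–(14,1): clear
  midpoint (21/2,4) outside
  → clear
Obstacle 3 [(0,24) (1,13) (11,15) (7,20) (4,22)]:
  edge (0,24)–(1,13): clear
  edge (1,13)–(11,15): clear
  edge (11,15)–(7,20): clear
  edge (7,20)–(4,22): clear
  edge (4,22)–(0,24): clear
  midpoint (21/2,4) outside
  → clear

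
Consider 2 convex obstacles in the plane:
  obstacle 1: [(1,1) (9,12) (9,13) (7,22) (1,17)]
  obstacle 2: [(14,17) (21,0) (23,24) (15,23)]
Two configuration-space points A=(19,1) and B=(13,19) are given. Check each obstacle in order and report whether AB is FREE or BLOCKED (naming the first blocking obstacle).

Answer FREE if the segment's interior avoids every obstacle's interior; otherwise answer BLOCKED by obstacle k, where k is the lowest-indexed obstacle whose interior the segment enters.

FREE

Obstacle 1 [(1,1) (9,12) (9,13) (7,22) (1,17)]:
  edge (1,1)–(9,12): clear
  edge (9,12)–(9,13): clear
  edge (9,13)–(7,22): clear
  edge (7,22)–(1,17): clear
  edge (1,17)–(1,1): clear
  midpoint (16,10) outside
  → clear
Obstacle 2 [(14,17) (21,0) (23,24) (15,23)]:
  edge (14,17)–(21,0): clear
  edge (21,0)–(23,24): clear
  edge (23,24)–(15,23): clear
  edge (15,23)–(14,17): clear
  midpoint (16,10) outside
  → clear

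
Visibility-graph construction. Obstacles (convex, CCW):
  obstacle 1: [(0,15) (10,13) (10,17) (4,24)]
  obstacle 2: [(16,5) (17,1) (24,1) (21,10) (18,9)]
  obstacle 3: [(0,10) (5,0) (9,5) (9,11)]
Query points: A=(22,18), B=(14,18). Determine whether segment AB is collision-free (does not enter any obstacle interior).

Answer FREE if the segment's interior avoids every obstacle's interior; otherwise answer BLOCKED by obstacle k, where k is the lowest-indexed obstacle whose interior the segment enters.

FREE

Obstacle 1 [(0,15) (10,13) (10,17) (4,24)]:
  edge (0,15)–(10,13): clear
  edge (10,13)–(10,17): clear
  edge (10,17)–(4,24): clear
  edge (4,24)–(0,15): clear
  midpoint (18,18) outside
  → clear
Obstacle 2 [(16,5) (17,1) (24,1) (21,10) (18,9)]:
  edge (16,5)–(17,1): clear
  edge (17,1)–(24,1): clear
  edge (24,1)–(21,10): clear
  edge (21,10)–(18,9): clear
  edge (18,9)–(16,5): clear
  midpoint (18,18) outside
  → clear
Obstacle 3 [(0,10) (5,0) (9,5) (9,11)]:
  edge (0,10)–(5,0): clear
  edge (5,0)–(9,5): clear
  edge (9,5)–(9,11): clear
  edge (9,11)–(0,10): clear
  midpoint (18,18) outside
  → clear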